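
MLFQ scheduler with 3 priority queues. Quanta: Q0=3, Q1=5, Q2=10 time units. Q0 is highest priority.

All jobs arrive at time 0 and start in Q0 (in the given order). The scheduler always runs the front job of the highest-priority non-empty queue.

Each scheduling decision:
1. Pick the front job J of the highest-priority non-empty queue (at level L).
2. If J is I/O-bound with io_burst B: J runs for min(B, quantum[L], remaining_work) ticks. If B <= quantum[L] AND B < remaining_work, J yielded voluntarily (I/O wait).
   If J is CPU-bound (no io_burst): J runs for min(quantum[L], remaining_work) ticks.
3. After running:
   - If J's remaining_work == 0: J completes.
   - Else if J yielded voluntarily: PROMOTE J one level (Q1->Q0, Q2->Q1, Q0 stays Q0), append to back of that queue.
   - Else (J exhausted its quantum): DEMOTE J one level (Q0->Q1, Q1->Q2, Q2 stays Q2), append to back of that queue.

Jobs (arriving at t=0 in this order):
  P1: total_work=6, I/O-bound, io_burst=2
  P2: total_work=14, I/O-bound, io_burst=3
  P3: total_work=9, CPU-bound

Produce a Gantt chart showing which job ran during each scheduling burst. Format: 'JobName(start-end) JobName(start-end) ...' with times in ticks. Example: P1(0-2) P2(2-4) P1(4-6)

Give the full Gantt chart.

Answer: P1(0-2) P2(2-5) P3(5-8) P1(8-10) P2(10-13) P1(13-15) P2(15-18) P2(18-21) P2(21-23) P3(23-28) P3(28-29)

Derivation:
t=0-2: P1@Q0 runs 2, rem=4, I/O yield, promote→Q0. Q0=[P2,P3,P1] Q1=[] Q2=[]
t=2-5: P2@Q0 runs 3, rem=11, I/O yield, promote→Q0. Q0=[P3,P1,P2] Q1=[] Q2=[]
t=5-8: P3@Q0 runs 3, rem=6, quantum used, demote→Q1. Q0=[P1,P2] Q1=[P3] Q2=[]
t=8-10: P1@Q0 runs 2, rem=2, I/O yield, promote→Q0. Q0=[P2,P1] Q1=[P3] Q2=[]
t=10-13: P2@Q0 runs 3, rem=8, I/O yield, promote→Q0. Q0=[P1,P2] Q1=[P3] Q2=[]
t=13-15: P1@Q0 runs 2, rem=0, completes. Q0=[P2] Q1=[P3] Q2=[]
t=15-18: P2@Q0 runs 3, rem=5, I/O yield, promote→Q0. Q0=[P2] Q1=[P3] Q2=[]
t=18-21: P2@Q0 runs 3, rem=2, I/O yield, promote→Q0. Q0=[P2] Q1=[P3] Q2=[]
t=21-23: P2@Q0 runs 2, rem=0, completes. Q0=[] Q1=[P3] Q2=[]
t=23-28: P3@Q1 runs 5, rem=1, quantum used, demote→Q2. Q0=[] Q1=[] Q2=[P3]
t=28-29: P3@Q2 runs 1, rem=0, completes. Q0=[] Q1=[] Q2=[]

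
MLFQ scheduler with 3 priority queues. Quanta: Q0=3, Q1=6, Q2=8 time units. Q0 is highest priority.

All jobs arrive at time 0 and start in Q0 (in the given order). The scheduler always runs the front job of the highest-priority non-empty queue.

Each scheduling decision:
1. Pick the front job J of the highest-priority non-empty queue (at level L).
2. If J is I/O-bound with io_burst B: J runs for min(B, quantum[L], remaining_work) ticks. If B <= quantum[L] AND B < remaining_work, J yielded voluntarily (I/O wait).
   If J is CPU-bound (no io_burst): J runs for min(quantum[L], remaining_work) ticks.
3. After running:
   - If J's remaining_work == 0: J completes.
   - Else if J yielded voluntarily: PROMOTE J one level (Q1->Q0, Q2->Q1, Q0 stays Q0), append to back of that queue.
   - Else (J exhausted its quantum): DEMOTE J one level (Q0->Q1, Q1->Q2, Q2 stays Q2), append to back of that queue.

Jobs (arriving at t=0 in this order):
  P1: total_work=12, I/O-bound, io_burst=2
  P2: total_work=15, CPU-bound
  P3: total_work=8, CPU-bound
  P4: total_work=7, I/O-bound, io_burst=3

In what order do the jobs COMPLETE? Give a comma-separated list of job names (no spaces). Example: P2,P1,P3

Answer: P4,P1,P3,P2

Derivation:
t=0-2: P1@Q0 runs 2, rem=10, I/O yield, promote→Q0. Q0=[P2,P3,P4,P1] Q1=[] Q2=[]
t=2-5: P2@Q0 runs 3, rem=12, quantum used, demote→Q1. Q0=[P3,P4,P1] Q1=[P2] Q2=[]
t=5-8: P3@Q0 runs 3, rem=5, quantum used, demote→Q1. Q0=[P4,P1] Q1=[P2,P3] Q2=[]
t=8-11: P4@Q0 runs 3, rem=4, I/O yield, promote→Q0. Q0=[P1,P4] Q1=[P2,P3] Q2=[]
t=11-13: P1@Q0 runs 2, rem=8, I/O yield, promote→Q0. Q0=[P4,P1] Q1=[P2,P3] Q2=[]
t=13-16: P4@Q0 runs 3, rem=1, I/O yield, promote→Q0. Q0=[P1,P4] Q1=[P2,P3] Q2=[]
t=16-18: P1@Q0 runs 2, rem=6, I/O yield, promote→Q0. Q0=[P4,P1] Q1=[P2,P3] Q2=[]
t=18-19: P4@Q0 runs 1, rem=0, completes. Q0=[P1] Q1=[P2,P3] Q2=[]
t=19-21: P1@Q0 runs 2, rem=4, I/O yield, promote→Q0. Q0=[P1] Q1=[P2,P3] Q2=[]
t=21-23: P1@Q0 runs 2, rem=2, I/O yield, promote→Q0. Q0=[P1] Q1=[P2,P3] Q2=[]
t=23-25: P1@Q0 runs 2, rem=0, completes. Q0=[] Q1=[P2,P3] Q2=[]
t=25-31: P2@Q1 runs 6, rem=6, quantum used, demote→Q2. Q0=[] Q1=[P3] Q2=[P2]
t=31-36: P3@Q1 runs 5, rem=0, completes. Q0=[] Q1=[] Q2=[P2]
t=36-42: P2@Q2 runs 6, rem=0, completes. Q0=[] Q1=[] Q2=[]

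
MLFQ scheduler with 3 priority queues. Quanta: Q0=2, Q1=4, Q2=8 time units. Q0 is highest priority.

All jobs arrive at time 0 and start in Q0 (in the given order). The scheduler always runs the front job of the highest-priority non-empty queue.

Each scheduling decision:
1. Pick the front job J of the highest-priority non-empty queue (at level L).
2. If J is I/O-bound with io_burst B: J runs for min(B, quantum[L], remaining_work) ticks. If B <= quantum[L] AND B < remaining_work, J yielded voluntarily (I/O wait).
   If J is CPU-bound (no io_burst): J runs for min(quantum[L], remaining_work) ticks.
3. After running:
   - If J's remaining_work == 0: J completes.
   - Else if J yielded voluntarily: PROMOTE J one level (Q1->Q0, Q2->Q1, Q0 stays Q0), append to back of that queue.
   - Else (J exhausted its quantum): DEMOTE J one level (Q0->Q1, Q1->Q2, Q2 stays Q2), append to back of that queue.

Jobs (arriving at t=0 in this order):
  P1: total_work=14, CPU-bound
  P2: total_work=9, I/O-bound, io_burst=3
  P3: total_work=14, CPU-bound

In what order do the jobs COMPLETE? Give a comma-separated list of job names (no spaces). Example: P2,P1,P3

t=0-2: P1@Q0 runs 2, rem=12, quantum used, demote→Q1. Q0=[P2,P3] Q1=[P1] Q2=[]
t=2-4: P2@Q0 runs 2, rem=7, quantum used, demote→Q1. Q0=[P3] Q1=[P1,P2] Q2=[]
t=4-6: P3@Q0 runs 2, rem=12, quantum used, demote→Q1. Q0=[] Q1=[P1,P2,P3] Q2=[]
t=6-10: P1@Q1 runs 4, rem=8, quantum used, demote→Q2. Q0=[] Q1=[P2,P3] Q2=[P1]
t=10-13: P2@Q1 runs 3, rem=4, I/O yield, promote→Q0. Q0=[P2] Q1=[P3] Q2=[P1]
t=13-15: P2@Q0 runs 2, rem=2, quantum used, demote→Q1. Q0=[] Q1=[P3,P2] Q2=[P1]
t=15-19: P3@Q1 runs 4, rem=8, quantum used, demote→Q2. Q0=[] Q1=[P2] Q2=[P1,P3]
t=19-21: P2@Q1 runs 2, rem=0, completes. Q0=[] Q1=[] Q2=[P1,P3]
t=21-29: P1@Q2 runs 8, rem=0, completes. Q0=[] Q1=[] Q2=[P3]
t=29-37: P3@Q2 runs 8, rem=0, completes. Q0=[] Q1=[] Q2=[]

Answer: P2,P1,P3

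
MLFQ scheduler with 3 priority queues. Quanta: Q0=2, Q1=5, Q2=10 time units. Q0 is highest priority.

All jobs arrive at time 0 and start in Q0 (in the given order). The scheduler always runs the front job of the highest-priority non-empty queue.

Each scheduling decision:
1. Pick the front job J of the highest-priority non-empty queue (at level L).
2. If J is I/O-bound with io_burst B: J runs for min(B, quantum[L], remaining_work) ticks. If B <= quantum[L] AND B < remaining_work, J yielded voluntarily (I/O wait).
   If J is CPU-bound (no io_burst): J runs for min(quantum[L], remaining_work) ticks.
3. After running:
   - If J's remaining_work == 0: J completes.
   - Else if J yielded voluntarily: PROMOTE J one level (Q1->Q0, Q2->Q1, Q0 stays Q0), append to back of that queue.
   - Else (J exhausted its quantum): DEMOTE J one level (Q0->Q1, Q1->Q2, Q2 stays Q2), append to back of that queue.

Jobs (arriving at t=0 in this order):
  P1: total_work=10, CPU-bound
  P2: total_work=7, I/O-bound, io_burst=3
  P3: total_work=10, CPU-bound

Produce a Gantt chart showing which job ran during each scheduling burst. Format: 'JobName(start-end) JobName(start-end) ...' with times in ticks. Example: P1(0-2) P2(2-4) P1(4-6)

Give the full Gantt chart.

t=0-2: P1@Q0 runs 2, rem=8, quantum used, demote→Q1. Q0=[P2,P3] Q1=[P1] Q2=[]
t=2-4: P2@Q0 runs 2, rem=5, quantum used, demote→Q1. Q0=[P3] Q1=[P1,P2] Q2=[]
t=4-6: P3@Q0 runs 2, rem=8, quantum used, demote→Q1. Q0=[] Q1=[P1,P2,P3] Q2=[]
t=6-11: P1@Q1 runs 5, rem=3, quantum used, demote→Q2. Q0=[] Q1=[P2,P3] Q2=[P1]
t=11-14: P2@Q1 runs 3, rem=2, I/O yield, promote→Q0. Q0=[P2] Q1=[P3] Q2=[P1]
t=14-16: P2@Q0 runs 2, rem=0, completes. Q0=[] Q1=[P3] Q2=[P1]
t=16-21: P3@Q1 runs 5, rem=3, quantum used, demote→Q2. Q0=[] Q1=[] Q2=[P1,P3]
t=21-24: P1@Q2 runs 3, rem=0, completes. Q0=[] Q1=[] Q2=[P3]
t=24-27: P3@Q2 runs 3, rem=0, completes. Q0=[] Q1=[] Q2=[]

Answer: P1(0-2) P2(2-4) P3(4-6) P1(6-11) P2(11-14) P2(14-16) P3(16-21) P1(21-24) P3(24-27)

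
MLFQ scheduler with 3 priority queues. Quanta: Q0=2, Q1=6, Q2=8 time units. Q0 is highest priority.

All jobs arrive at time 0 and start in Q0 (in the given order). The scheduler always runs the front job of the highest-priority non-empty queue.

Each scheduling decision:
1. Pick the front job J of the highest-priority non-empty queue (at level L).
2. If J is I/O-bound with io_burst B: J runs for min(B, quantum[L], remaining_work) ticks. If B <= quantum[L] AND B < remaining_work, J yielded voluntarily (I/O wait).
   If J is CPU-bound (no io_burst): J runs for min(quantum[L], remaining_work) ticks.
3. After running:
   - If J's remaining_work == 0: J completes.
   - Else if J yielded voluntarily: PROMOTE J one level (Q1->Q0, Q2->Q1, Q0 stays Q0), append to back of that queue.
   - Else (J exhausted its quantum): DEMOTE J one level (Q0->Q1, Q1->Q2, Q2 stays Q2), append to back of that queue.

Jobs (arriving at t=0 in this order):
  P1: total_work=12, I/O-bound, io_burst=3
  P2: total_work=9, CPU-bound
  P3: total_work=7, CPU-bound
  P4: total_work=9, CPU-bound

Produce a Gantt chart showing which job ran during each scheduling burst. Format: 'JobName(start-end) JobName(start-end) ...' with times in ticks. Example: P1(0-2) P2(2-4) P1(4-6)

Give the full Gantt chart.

Answer: P1(0-2) P2(2-4) P3(4-6) P4(6-8) P1(8-11) P1(11-13) P2(13-19) P3(19-24) P4(24-30) P1(30-33) P1(33-35) P2(35-36) P4(36-37)

Derivation:
t=0-2: P1@Q0 runs 2, rem=10, quantum used, demote→Q1. Q0=[P2,P3,P4] Q1=[P1] Q2=[]
t=2-4: P2@Q0 runs 2, rem=7, quantum used, demote→Q1. Q0=[P3,P4] Q1=[P1,P2] Q2=[]
t=4-6: P3@Q0 runs 2, rem=5, quantum used, demote→Q1. Q0=[P4] Q1=[P1,P2,P3] Q2=[]
t=6-8: P4@Q0 runs 2, rem=7, quantum used, demote→Q1. Q0=[] Q1=[P1,P2,P3,P4] Q2=[]
t=8-11: P1@Q1 runs 3, rem=7, I/O yield, promote→Q0. Q0=[P1] Q1=[P2,P3,P4] Q2=[]
t=11-13: P1@Q0 runs 2, rem=5, quantum used, demote→Q1. Q0=[] Q1=[P2,P3,P4,P1] Q2=[]
t=13-19: P2@Q1 runs 6, rem=1, quantum used, demote→Q2. Q0=[] Q1=[P3,P4,P1] Q2=[P2]
t=19-24: P3@Q1 runs 5, rem=0, completes. Q0=[] Q1=[P4,P1] Q2=[P2]
t=24-30: P4@Q1 runs 6, rem=1, quantum used, demote→Q2. Q0=[] Q1=[P1] Q2=[P2,P4]
t=30-33: P1@Q1 runs 3, rem=2, I/O yield, promote→Q0. Q0=[P1] Q1=[] Q2=[P2,P4]
t=33-35: P1@Q0 runs 2, rem=0, completes. Q0=[] Q1=[] Q2=[P2,P4]
t=35-36: P2@Q2 runs 1, rem=0, completes. Q0=[] Q1=[] Q2=[P4]
t=36-37: P4@Q2 runs 1, rem=0, completes. Q0=[] Q1=[] Q2=[]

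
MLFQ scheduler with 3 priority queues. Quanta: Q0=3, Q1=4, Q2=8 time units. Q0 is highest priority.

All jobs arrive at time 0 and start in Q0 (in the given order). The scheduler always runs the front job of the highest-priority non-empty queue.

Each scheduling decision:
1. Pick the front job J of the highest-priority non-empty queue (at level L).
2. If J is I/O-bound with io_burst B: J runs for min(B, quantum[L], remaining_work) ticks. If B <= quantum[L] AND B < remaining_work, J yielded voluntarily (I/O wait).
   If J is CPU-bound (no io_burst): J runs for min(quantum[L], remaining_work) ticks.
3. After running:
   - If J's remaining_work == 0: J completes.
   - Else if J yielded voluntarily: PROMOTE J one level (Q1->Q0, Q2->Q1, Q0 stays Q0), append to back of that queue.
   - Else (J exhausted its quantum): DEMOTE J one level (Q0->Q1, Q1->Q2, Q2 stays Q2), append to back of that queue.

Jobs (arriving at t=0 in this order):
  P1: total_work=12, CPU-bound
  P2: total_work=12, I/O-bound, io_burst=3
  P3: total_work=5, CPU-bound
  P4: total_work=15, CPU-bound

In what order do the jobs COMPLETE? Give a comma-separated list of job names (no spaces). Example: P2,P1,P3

Answer: P2,P3,P1,P4

Derivation:
t=0-3: P1@Q0 runs 3, rem=9, quantum used, demote→Q1. Q0=[P2,P3,P4] Q1=[P1] Q2=[]
t=3-6: P2@Q0 runs 3, rem=9, I/O yield, promote→Q0. Q0=[P3,P4,P2] Q1=[P1] Q2=[]
t=6-9: P3@Q0 runs 3, rem=2, quantum used, demote→Q1. Q0=[P4,P2] Q1=[P1,P3] Q2=[]
t=9-12: P4@Q0 runs 3, rem=12, quantum used, demote→Q1. Q0=[P2] Q1=[P1,P3,P4] Q2=[]
t=12-15: P2@Q0 runs 3, rem=6, I/O yield, promote→Q0. Q0=[P2] Q1=[P1,P3,P4] Q2=[]
t=15-18: P2@Q0 runs 3, rem=3, I/O yield, promote→Q0. Q0=[P2] Q1=[P1,P3,P4] Q2=[]
t=18-21: P2@Q0 runs 3, rem=0, completes. Q0=[] Q1=[P1,P3,P4] Q2=[]
t=21-25: P1@Q1 runs 4, rem=5, quantum used, demote→Q2. Q0=[] Q1=[P3,P4] Q2=[P1]
t=25-27: P3@Q1 runs 2, rem=0, completes. Q0=[] Q1=[P4] Q2=[P1]
t=27-31: P4@Q1 runs 4, rem=8, quantum used, demote→Q2. Q0=[] Q1=[] Q2=[P1,P4]
t=31-36: P1@Q2 runs 5, rem=0, completes. Q0=[] Q1=[] Q2=[P4]
t=36-44: P4@Q2 runs 8, rem=0, completes. Q0=[] Q1=[] Q2=[]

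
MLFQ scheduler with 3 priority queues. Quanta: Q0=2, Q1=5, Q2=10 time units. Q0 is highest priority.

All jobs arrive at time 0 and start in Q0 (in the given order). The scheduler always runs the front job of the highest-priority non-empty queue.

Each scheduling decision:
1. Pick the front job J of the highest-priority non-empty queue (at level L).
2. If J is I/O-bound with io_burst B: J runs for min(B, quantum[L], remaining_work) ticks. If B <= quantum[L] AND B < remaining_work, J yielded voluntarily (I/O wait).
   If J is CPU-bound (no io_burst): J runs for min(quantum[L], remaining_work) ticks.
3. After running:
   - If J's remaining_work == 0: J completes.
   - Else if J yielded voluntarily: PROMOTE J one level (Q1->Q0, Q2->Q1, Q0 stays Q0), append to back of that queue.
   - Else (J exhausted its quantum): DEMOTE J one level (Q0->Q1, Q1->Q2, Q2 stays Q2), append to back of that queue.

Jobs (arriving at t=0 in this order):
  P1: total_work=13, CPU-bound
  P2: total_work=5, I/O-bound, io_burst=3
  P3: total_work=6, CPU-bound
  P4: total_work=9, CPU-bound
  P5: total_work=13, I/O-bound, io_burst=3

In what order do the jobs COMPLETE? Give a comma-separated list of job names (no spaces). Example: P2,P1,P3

Answer: P2,P3,P5,P1,P4

Derivation:
t=0-2: P1@Q0 runs 2, rem=11, quantum used, demote→Q1. Q0=[P2,P3,P4,P5] Q1=[P1] Q2=[]
t=2-4: P2@Q0 runs 2, rem=3, quantum used, demote→Q1. Q0=[P3,P4,P5] Q1=[P1,P2] Q2=[]
t=4-6: P3@Q0 runs 2, rem=4, quantum used, demote→Q1. Q0=[P4,P5] Q1=[P1,P2,P3] Q2=[]
t=6-8: P4@Q0 runs 2, rem=7, quantum used, demote→Q1. Q0=[P5] Q1=[P1,P2,P3,P4] Q2=[]
t=8-10: P5@Q0 runs 2, rem=11, quantum used, demote→Q1. Q0=[] Q1=[P1,P2,P3,P4,P5] Q2=[]
t=10-15: P1@Q1 runs 5, rem=6, quantum used, demote→Q2. Q0=[] Q1=[P2,P3,P4,P5] Q2=[P1]
t=15-18: P2@Q1 runs 3, rem=0, completes. Q0=[] Q1=[P3,P4,P5] Q2=[P1]
t=18-22: P3@Q1 runs 4, rem=0, completes. Q0=[] Q1=[P4,P5] Q2=[P1]
t=22-27: P4@Q1 runs 5, rem=2, quantum used, demote→Q2. Q0=[] Q1=[P5] Q2=[P1,P4]
t=27-30: P5@Q1 runs 3, rem=8, I/O yield, promote→Q0. Q0=[P5] Q1=[] Q2=[P1,P4]
t=30-32: P5@Q0 runs 2, rem=6, quantum used, demote→Q1. Q0=[] Q1=[P5] Q2=[P1,P4]
t=32-35: P5@Q1 runs 3, rem=3, I/O yield, promote→Q0. Q0=[P5] Q1=[] Q2=[P1,P4]
t=35-37: P5@Q0 runs 2, rem=1, quantum used, demote→Q1. Q0=[] Q1=[P5] Q2=[P1,P4]
t=37-38: P5@Q1 runs 1, rem=0, completes. Q0=[] Q1=[] Q2=[P1,P4]
t=38-44: P1@Q2 runs 6, rem=0, completes. Q0=[] Q1=[] Q2=[P4]
t=44-46: P4@Q2 runs 2, rem=0, completes. Q0=[] Q1=[] Q2=[]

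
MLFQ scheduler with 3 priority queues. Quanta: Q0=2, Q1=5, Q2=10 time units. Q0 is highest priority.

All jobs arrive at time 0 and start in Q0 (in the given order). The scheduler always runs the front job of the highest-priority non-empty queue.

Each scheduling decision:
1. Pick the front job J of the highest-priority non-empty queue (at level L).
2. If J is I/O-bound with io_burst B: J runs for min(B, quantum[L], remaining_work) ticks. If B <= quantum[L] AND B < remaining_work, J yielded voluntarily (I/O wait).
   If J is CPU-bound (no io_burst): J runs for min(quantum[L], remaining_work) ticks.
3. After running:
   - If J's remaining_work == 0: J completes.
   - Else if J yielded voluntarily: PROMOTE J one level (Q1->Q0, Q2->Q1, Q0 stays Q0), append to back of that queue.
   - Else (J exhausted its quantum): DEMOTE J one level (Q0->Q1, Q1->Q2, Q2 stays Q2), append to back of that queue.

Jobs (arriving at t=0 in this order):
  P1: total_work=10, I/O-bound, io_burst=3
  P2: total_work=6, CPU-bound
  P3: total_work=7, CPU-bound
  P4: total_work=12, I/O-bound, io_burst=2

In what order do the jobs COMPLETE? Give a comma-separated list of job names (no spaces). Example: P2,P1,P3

t=0-2: P1@Q0 runs 2, rem=8, quantum used, demote→Q1. Q0=[P2,P3,P4] Q1=[P1] Q2=[]
t=2-4: P2@Q0 runs 2, rem=4, quantum used, demote→Q1. Q0=[P3,P4] Q1=[P1,P2] Q2=[]
t=4-6: P3@Q0 runs 2, rem=5, quantum used, demote→Q1. Q0=[P4] Q1=[P1,P2,P3] Q2=[]
t=6-8: P4@Q0 runs 2, rem=10, I/O yield, promote→Q0. Q0=[P4] Q1=[P1,P2,P3] Q2=[]
t=8-10: P4@Q0 runs 2, rem=8, I/O yield, promote→Q0. Q0=[P4] Q1=[P1,P2,P3] Q2=[]
t=10-12: P4@Q0 runs 2, rem=6, I/O yield, promote→Q0. Q0=[P4] Q1=[P1,P2,P3] Q2=[]
t=12-14: P4@Q0 runs 2, rem=4, I/O yield, promote→Q0. Q0=[P4] Q1=[P1,P2,P3] Q2=[]
t=14-16: P4@Q0 runs 2, rem=2, I/O yield, promote→Q0. Q0=[P4] Q1=[P1,P2,P3] Q2=[]
t=16-18: P4@Q0 runs 2, rem=0, completes. Q0=[] Q1=[P1,P2,P3] Q2=[]
t=18-21: P1@Q1 runs 3, rem=5, I/O yield, promote→Q0. Q0=[P1] Q1=[P2,P3] Q2=[]
t=21-23: P1@Q0 runs 2, rem=3, quantum used, demote→Q1. Q0=[] Q1=[P2,P3,P1] Q2=[]
t=23-27: P2@Q1 runs 4, rem=0, completes. Q0=[] Q1=[P3,P1] Q2=[]
t=27-32: P3@Q1 runs 5, rem=0, completes. Q0=[] Q1=[P1] Q2=[]
t=32-35: P1@Q1 runs 3, rem=0, completes. Q0=[] Q1=[] Q2=[]

Answer: P4,P2,P3,P1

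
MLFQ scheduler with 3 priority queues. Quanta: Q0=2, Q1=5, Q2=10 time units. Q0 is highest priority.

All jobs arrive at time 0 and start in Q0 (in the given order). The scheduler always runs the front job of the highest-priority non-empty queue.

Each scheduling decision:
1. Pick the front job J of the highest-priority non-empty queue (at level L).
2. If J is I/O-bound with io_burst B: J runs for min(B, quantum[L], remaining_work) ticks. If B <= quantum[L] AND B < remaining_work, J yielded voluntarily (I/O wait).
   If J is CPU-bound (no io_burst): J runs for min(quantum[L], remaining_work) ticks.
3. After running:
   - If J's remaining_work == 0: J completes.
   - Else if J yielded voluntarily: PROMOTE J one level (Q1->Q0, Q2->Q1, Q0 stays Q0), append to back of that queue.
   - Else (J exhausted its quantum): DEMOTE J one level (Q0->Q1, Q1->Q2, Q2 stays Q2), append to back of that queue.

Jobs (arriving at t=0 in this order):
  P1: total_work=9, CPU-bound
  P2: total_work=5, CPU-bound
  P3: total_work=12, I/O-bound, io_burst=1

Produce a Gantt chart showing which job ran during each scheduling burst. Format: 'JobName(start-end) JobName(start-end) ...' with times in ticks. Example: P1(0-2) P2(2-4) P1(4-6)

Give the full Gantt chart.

Answer: P1(0-2) P2(2-4) P3(4-5) P3(5-6) P3(6-7) P3(7-8) P3(8-9) P3(9-10) P3(10-11) P3(11-12) P3(12-13) P3(13-14) P3(14-15) P3(15-16) P1(16-21) P2(21-24) P1(24-26)

Derivation:
t=0-2: P1@Q0 runs 2, rem=7, quantum used, demote→Q1. Q0=[P2,P3] Q1=[P1] Q2=[]
t=2-4: P2@Q0 runs 2, rem=3, quantum used, demote→Q1. Q0=[P3] Q1=[P1,P2] Q2=[]
t=4-5: P3@Q0 runs 1, rem=11, I/O yield, promote→Q0. Q0=[P3] Q1=[P1,P2] Q2=[]
t=5-6: P3@Q0 runs 1, rem=10, I/O yield, promote→Q0. Q0=[P3] Q1=[P1,P2] Q2=[]
t=6-7: P3@Q0 runs 1, rem=9, I/O yield, promote→Q0. Q0=[P3] Q1=[P1,P2] Q2=[]
t=7-8: P3@Q0 runs 1, rem=8, I/O yield, promote→Q0. Q0=[P3] Q1=[P1,P2] Q2=[]
t=8-9: P3@Q0 runs 1, rem=7, I/O yield, promote→Q0. Q0=[P3] Q1=[P1,P2] Q2=[]
t=9-10: P3@Q0 runs 1, rem=6, I/O yield, promote→Q0. Q0=[P3] Q1=[P1,P2] Q2=[]
t=10-11: P3@Q0 runs 1, rem=5, I/O yield, promote→Q0. Q0=[P3] Q1=[P1,P2] Q2=[]
t=11-12: P3@Q0 runs 1, rem=4, I/O yield, promote→Q0. Q0=[P3] Q1=[P1,P2] Q2=[]
t=12-13: P3@Q0 runs 1, rem=3, I/O yield, promote→Q0. Q0=[P3] Q1=[P1,P2] Q2=[]
t=13-14: P3@Q0 runs 1, rem=2, I/O yield, promote→Q0. Q0=[P3] Q1=[P1,P2] Q2=[]
t=14-15: P3@Q0 runs 1, rem=1, I/O yield, promote→Q0. Q0=[P3] Q1=[P1,P2] Q2=[]
t=15-16: P3@Q0 runs 1, rem=0, completes. Q0=[] Q1=[P1,P2] Q2=[]
t=16-21: P1@Q1 runs 5, rem=2, quantum used, demote→Q2. Q0=[] Q1=[P2] Q2=[P1]
t=21-24: P2@Q1 runs 3, rem=0, completes. Q0=[] Q1=[] Q2=[P1]
t=24-26: P1@Q2 runs 2, rem=0, completes. Q0=[] Q1=[] Q2=[]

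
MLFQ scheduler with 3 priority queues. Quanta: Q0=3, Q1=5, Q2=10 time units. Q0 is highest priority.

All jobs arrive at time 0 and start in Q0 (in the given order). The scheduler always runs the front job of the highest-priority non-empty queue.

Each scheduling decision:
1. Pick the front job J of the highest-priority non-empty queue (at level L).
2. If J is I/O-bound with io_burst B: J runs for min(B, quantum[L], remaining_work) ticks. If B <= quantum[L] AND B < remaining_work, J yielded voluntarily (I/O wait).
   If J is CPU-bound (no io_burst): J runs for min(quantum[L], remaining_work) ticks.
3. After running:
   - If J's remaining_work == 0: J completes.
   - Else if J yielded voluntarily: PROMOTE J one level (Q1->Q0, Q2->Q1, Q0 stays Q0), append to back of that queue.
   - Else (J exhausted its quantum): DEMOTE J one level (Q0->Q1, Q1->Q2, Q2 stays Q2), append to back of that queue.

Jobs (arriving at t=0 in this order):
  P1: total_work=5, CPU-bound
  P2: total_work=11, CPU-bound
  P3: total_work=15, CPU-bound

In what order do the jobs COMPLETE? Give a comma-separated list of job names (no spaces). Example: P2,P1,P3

t=0-3: P1@Q0 runs 3, rem=2, quantum used, demote→Q1. Q0=[P2,P3] Q1=[P1] Q2=[]
t=3-6: P2@Q0 runs 3, rem=8, quantum used, demote→Q1. Q0=[P3] Q1=[P1,P2] Q2=[]
t=6-9: P3@Q0 runs 3, rem=12, quantum used, demote→Q1. Q0=[] Q1=[P1,P2,P3] Q2=[]
t=9-11: P1@Q1 runs 2, rem=0, completes. Q0=[] Q1=[P2,P3] Q2=[]
t=11-16: P2@Q1 runs 5, rem=3, quantum used, demote→Q2. Q0=[] Q1=[P3] Q2=[P2]
t=16-21: P3@Q1 runs 5, rem=7, quantum used, demote→Q2. Q0=[] Q1=[] Q2=[P2,P3]
t=21-24: P2@Q2 runs 3, rem=0, completes. Q0=[] Q1=[] Q2=[P3]
t=24-31: P3@Q2 runs 7, rem=0, completes. Q0=[] Q1=[] Q2=[]

Answer: P1,P2,P3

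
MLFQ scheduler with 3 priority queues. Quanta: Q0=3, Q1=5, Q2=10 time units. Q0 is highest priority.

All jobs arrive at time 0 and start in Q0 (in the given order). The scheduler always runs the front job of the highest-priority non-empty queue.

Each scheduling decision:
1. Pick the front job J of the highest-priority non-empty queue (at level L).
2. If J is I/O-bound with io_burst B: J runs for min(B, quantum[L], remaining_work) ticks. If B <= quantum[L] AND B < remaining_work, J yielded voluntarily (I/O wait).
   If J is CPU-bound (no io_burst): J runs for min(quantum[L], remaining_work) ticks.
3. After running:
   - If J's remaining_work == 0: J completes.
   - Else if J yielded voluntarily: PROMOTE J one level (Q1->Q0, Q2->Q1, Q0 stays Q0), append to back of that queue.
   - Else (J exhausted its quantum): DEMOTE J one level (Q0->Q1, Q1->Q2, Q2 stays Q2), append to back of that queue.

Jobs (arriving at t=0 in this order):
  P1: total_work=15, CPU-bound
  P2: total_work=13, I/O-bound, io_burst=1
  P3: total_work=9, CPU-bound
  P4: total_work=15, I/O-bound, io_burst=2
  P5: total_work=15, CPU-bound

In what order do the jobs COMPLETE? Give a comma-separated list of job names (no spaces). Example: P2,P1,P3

t=0-3: P1@Q0 runs 3, rem=12, quantum used, demote→Q1. Q0=[P2,P3,P4,P5] Q1=[P1] Q2=[]
t=3-4: P2@Q0 runs 1, rem=12, I/O yield, promote→Q0. Q0=[P3,P4,P5,P2] Q1=[P1] Q2=[]
t=4-7: P3@Q0 runs 3, rem=6, quantum used, demote→Q1. Q0=[P4,P5,P2] Q1=[P1,P3] Q2=[]
t=7-9: P4@Q0 runs 2, rem=13, I/O yield, promote→Q0. Q0=[P5,P2,P4] Q1=[P1,P3] Q2=[]
t=9-12: P5@Q0 runs 3, rem=12, quantum used, demote→Q1. Q0=[P2,P4] Q1=[P1,P3,P5] Q2=[]
t=12-13: P2@Q0 runs 1, rem=11, I/O yield, promote→Q0. Q0=[P4,P2] Q1=[P1,P3,P5] Q2=[]
t=13-15: P4@Q0 runs 2, rem=11, I/O yield, promote→Q0. Q0=[P2,P4] Q1=[P1,P3,P5] Q2=[]
t=15-16: P2@Q0 runs 1, rem=10, I/O yield, promote→Q0. Q0=[P4,P2] Q1=[P1,P3,P5] Q2=[]
t=16-18: P4@Q0 runs 2, rem=9, I/O yield, promote→Q0. Q0=[P2,P4] Q1=[P1,P3,P5] Q2=[]
t=18-19: P2@Q0 runs 1, rem=9, I/O yield, promote→Q0. Q0=[P4,P2] Q1=[P1,P3,P5] Q2=[]
t=19-21: P4@Q0 runs 2, rem=7, I/O yield, promote→Q0. Q0=[P2,P4] Q1=[P1,P3,P5] Q2=[]
t=21-22: P2@Q0 runs 1, rem=8, I/O yield, promote→Q0. Q0=[P4,P2] Q1=[P1,P3,P5] Q2=[]
t=22-24: P4@Q0 runs 2, rem=5, I/O yield, promote→Q0. Q0=[P2,P4] Q1=[P1,P3,P5] Q2=[]
t=24-25: P2@Q0 runs 1, rem=7, I/O yield, promote→Q0. Q0=[P4,P2] Q1=[P1,P3,P5] Q2=[]
t=25-27: P4@Q0 runs 2, rem=3, I/O yield, promote→Q0. Q0=[P2,P4] Q1=[P1,P3,P5] Q2=[]
t=27-28: P2@Q0 runs 1, rem=6, I/O yield, promote→Q0. Q0=[P4,P2] Q1=[P1,P3,P5] Q2=[]
t=28-30: P4@Q0 runs 2, rem=1, I/O yield, promote→Q0. Q0=[P2,P4] Q1=[P1,P3,P5] Q2=[]
t=30-31: P2@Q0 runs 1, rem=5, I/O yield, promote→Q0. Q0=[P4,P2] Q1=[P1,P3,P5] Q2=[]
t=31-32: P4@Q0 runs 1, rem=0, completes. Q0=[P2] Q1=[P1,P3,P5] Q2=[]
t=32-33: P2@Q0 runs 1, rem=4, I/O yield, promote→Q0. Q0=[P2] Q1=[P1,P3,P5] Q2=[]
t=33-34: P2@Q0 runs 1, rem=3, I/O yield, promote→Q0. Q0=[P2] Q1=[P1,P3,P5] Q2=[]
t=34-35: P2@Q0 runs 1, rem=2, I/O yield, promote→Q0. Q0=[P2] Q1=[P1,P3,P5] Q2=[]
t=35-36: P2@Q0 runs 1, rem=1, I/O yield, promote→Q0. Q0=[P2] Q1=[P1,P3,P5] Q2=[]
t=36-37: P2@Q0 runs 1, rem=0, completes. Q0=[] Q1=[P1,P3,P5] Q2=[]
t=37-42: P1@Q1 runs 5, rem=7, quantum used, demote→Q2. Q0=[] Q1=[P3,P5] Q2=[P1]
t=42-47: P3@Q1 runs 5, rem=1, quantum used, demote→Q2. Q0=[] Q1=[P5] Q2=[P1,P3]
t=47-52: P5@Q1 runs 5, rem=7, quantum used, demote→Q2. Q0=[] Q1=[] Q2=[P1,P3,P5]
t=52-59: P1@Q2 runs 7, rem=0, completes. Q0=[] Q1=[] Q2=[P3,P5]
t=59-60: P3@Q2 runs 1, rem=0, completes. Q0=[] Q1=[] Q2=[P5]
t=60-67: P5@Q2 runs 7, rem=0, completes. Q0=[] Q1=[] Q2=[]

Answer: P4,P2,P1,P3,P5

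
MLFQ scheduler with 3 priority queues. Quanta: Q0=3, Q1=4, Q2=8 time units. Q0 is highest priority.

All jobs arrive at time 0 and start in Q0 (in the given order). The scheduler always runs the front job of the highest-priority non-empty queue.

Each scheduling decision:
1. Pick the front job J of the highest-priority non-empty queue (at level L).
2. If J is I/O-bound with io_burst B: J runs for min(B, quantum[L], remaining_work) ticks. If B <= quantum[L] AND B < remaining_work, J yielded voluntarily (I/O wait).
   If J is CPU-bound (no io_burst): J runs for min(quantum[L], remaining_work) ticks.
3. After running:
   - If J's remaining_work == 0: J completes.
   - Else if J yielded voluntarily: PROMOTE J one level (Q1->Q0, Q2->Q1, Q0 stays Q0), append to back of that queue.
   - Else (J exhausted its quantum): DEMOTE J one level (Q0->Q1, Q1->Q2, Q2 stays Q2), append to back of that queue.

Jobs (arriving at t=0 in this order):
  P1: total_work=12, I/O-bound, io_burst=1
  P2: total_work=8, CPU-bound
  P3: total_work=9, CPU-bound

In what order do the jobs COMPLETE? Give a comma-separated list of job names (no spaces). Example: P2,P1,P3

Answer: P1,P2,P3

Derivation:
t=0-1: P1@Q0 runs 1, rem=11, I/O yield, promote→Q0. Q0=[P2,P3,P1] Q1=[] Q2=[]
t=1-4: P2@Q0 runs 3, rem=5, quantum used, demote→Q1. Q0=[P3,P1] Q1=[P2] Q2=[]
t=4-7: P3@Q0 runs 3, rem=6, quantum used, demote→Q1. Q0=[P1] Q1=[P2,P3] Q2=[]
t=7-8: P1@Q0 runs 1, rem=10, I/O yield, promote→Q0. Q0=[P1] Q1=[P2,P3] Q2=[]
t=8-9: P1@Q0 runs 1, rem=9, I/O yield, promote→Q0. Q0=[P1] Q1=[P2,P3] Q2=[]
t=9-10: P1@Q0 runs 1, rem=8, I/O yield, promote→Q0. Q0=[P1] Q1=[P2,P3] Q2=[]
t=10-11: P1@Q0 runs 1, rem=7, I/O yield, promote→Q0. Q0=[P1] Q1=[P2,P3] Q2=[]
t=11-12: P1@Q0 runs 1, rem=6, I/O yield, promote→Q0. Q0=[P1] Q1=[P2,P3] Q2=[]
t=12-13: P1@Q0 runs 1, rem=5, I/O yield, promote→Q0. Q0=[P1] Q1=[P2,P3] Q2=[]
t=13-14: P1@Q0 runs 1, rem=4, I/O yield, promote→Q0. Q0=[P1] Q1=[P2,P3] Q2=[]
t=14-15: P1@Q0 runs 1, rem=3, I/O yield, promote→Q0. Q0=[P1] Q1=[P2,P3] Q2=[]
t=15-16: P1@Q0 runs 1, rem=2, I/O yield, promote→Q0. Q0=[P1] Q1=[P2,P3] Q2=[]
t=16-17: P1@Q0 runs 1, rem=1, I/O yield, promote→Q0. Q0=[P1] Q1=[P2,P3] Q2=[]
t=17-18: P1@Q0 runs 1, rem=0, completes. Q0=[] Q1=[P2,P3] Q2=[]
t=18-22: P2@Q1 runs 4, rem=1, quantum used, demote→Q2. Q0=[] Q1=[P3] Q2=[P2]
t=22-26: P3@Q1 runs 4, rem=2, quantum used, demote→Q2. Q0=[] Q1=[] Q2=[P2,P3]
t=26-27: P2@Q2 runs 1, rem=0, completes. Q0=[] Q1=[] Q2=[P3]
t=27-29: P3@Q2 runs 2, rem=0, completes. Q0=[] Q1=[] Q2=[]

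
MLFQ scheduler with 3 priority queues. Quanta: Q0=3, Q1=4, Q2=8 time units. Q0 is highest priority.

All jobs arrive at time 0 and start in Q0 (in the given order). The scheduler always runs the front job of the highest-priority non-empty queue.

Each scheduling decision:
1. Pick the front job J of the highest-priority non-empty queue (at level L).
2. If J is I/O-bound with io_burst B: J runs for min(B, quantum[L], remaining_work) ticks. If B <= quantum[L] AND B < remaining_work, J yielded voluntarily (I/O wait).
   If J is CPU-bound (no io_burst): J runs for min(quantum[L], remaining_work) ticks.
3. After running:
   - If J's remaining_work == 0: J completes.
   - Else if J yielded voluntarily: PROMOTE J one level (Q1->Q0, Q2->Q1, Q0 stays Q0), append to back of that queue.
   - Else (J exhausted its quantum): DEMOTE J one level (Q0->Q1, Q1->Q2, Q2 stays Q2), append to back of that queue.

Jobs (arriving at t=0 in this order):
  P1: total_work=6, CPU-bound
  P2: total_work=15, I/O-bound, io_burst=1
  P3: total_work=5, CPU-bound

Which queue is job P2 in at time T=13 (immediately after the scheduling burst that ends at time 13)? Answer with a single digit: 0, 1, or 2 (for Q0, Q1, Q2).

Answer: 0

Derivation:
t=0-3: P1@Q0 runs 3, rem=3, quantum used, demote→Q1. Q0=[P2,P3] Q1=[P1] Q2=[]
t=3-4: P2@Q0 runs 1, rem=14, I/O yield, promote→Q0. Q0=[P3,P2] Q1=[P1] Q2=[]
t=4-7: P3@Q0 runs 3, rem=2, quantum used, demote→Q1. Q0=[P2] Q1=[P1,P3] Q2=[]
t=7-8: P2@Q0 runs 1, rem=13, I/O yield, promote→Q0. Q0=[P2] Q1=[P1,P3] Q2=[]
t=8-9: P2@Q0 runs 1, rem=12, I/O yield, promote→Q0. Q0=[P2] Q1=[P1,P3] Q2=[]
t=9-10: P2@Q0 runs 1, rem=11, I/O yield, promote→Q0. Q0=[P2] Q1=[P1,P3] Q2=[]
t=10-11: P2@Q0 runs 1, rem=10, I/O yield, promote→Q0. Q0=[P2] Q1=[P1,P3] Q2=[]
t=11-12: P2@Q0 runs 1, rem=9, I/O yield, promote→Q0. Q0=[P2] Q1=[P1,P3] Q2=[]
t=12-13: P2@Q0 runs 1, rem=8, I/O yield, promote→Q0. Q0=[P2] Q1=[P1,P3] Q2=[]
t=13-14: P2@Q0 runs 1, rem=7, I/O yield, promote→Q0. Q0=[P2] Q1=[P1,P3] Q2=[]
t=14-15: P2@Q0 runs 1, rem=6, I/O yield, promote→Q0. Q0=[P2] Q1=[P1,P3] Q2=[]
t=15-16: P2@Q0 runs 1, rem=5, I/O yield, promote→Q0. Q0=[P2] Q1=[P1,P3] Q2=[]
t=16-17: P2@Q0 runs 1, rem=4, I/O yield, promote→Q0. Q0=[P2] Q1=[P1,P3] Q2=[]
t=17-18: P2@Q0 runs 1, rem=3, I/O yield, promote→Q0. Q0=[P2] Q1=[P1,P3] Q2=[]
t=18-19: P2@Q0 runs 1, rem=2, I/O yield, promote→Q0. Q0=[P2] Q1=[P1,P3] Q2=[]
t=19-20: P2@Q0 runs 1, rem=1, I/O yield, promote→Q0. Q0=[P2] Q1=[P1,P3] Q2=[]
t=20-21: P2@Q0 runs 1, rem=0, completes. Q0=[] Q1=[P1,P3] Q2=[]
t=21-24: P1@Q1 runs 3, rem=0, completes. Q0=[] Q1=[P3] Q2=[]
t=24-26: P3@Q1 runs 2, rem=0, completes. Q0=[] Q1=[] Q2=[]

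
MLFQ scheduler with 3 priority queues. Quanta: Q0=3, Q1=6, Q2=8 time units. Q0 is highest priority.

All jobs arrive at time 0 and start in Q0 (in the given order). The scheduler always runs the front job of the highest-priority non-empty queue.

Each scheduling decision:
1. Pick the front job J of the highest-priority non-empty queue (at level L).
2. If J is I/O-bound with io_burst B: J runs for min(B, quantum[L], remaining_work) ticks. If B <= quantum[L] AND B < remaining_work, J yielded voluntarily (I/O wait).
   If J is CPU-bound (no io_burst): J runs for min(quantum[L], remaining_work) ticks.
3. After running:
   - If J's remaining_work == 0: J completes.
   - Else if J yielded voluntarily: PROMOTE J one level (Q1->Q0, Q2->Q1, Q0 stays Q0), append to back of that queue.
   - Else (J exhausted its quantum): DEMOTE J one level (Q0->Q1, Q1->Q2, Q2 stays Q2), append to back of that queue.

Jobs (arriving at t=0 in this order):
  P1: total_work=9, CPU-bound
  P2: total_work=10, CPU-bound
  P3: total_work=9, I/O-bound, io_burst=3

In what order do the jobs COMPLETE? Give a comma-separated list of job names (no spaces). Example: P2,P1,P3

Answer: P3,P1,P2

Derivation:
t=0-3: P1@Q0 runs 3, rem=6, quantum used, demote→Q1. Q0=[P2,P3] Q1=[P1] Q2=[]
t=3-6: P2@Q0 runs 3, rem=7, quantum used, demote→Q1. Q0=[P3] Q1=[P1,P2] Q2=[]
t=6-9: P3@Q0 runs 3, rem=6, I/O yield, promote→Q0. Q0=[P3] Q1=[P1,P2] Q2=[]
t=9-12: P3@Q0 runs 3, rem=3, I/O yield, promote→Q0. Q0=[P3] Q1=[P1,P2] Q2=[]
t=12-15: P3@Q0 runs 3, rem=0, completes. Q0=[] Q1=[P1,P2] Q2=[]
t=15-21: P1@Q1 runs 6, rem=0, completes. Q0=[] Q1=[P2] Q2=[]
t=21-27: P2@Q1 runs 6, rem=1, quantum used, demote→Q2. Q0=[] Q1=[] Q2=[P2]
t=27-28: P2@Q2 runs 1, rem=0, completes. Q0=[] Q1=[] Q2=[]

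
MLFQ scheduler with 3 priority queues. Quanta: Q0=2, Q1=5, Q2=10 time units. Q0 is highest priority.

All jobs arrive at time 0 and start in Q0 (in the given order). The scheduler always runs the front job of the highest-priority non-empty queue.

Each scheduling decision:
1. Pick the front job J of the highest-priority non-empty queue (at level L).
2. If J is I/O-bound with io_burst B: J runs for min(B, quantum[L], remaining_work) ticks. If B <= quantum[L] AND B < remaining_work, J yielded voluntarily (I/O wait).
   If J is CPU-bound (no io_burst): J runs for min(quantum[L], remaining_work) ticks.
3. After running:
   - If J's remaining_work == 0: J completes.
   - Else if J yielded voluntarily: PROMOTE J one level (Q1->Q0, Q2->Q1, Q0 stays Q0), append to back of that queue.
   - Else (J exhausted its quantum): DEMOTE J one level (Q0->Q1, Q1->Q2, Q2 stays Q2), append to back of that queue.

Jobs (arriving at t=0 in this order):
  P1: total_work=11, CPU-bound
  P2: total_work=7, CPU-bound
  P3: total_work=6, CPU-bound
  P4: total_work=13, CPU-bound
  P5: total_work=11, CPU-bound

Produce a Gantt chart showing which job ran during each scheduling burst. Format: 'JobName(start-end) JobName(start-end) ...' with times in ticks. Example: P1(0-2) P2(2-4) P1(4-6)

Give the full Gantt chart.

Answer: P1(0-2) P2(2-4) P3(4-6) P4(6-8) P5(8-10) P1(10-15) P2(15-20) P3(20-24) P4(24-29) P5(29-34) P1(34-38) P4(38-44) P5(44-48)

Derivation:
t=0-2: P1@Q0 runs 2, rem=9, quantum used, demote→Q1. Q0=[P2,P3,P4,P5] Q1=[P1] Q2=[]
t=2-4: P2@Q0 runs 2, rem=5, quantum used, demote→Q1. Q0=[P3,P4,P5] Q1=[P1,P2] Q2=[]
t=4-6: P3@Q0 runs 2, rem=4, quantum used, demote→Q1. Q0=[P4,P5] Q1=[P1,P2,P3] Q2=[]
t=6-8: P4@Q0 runs 2, rem=11, quantum used, demote→Q1. Q0=[P5] Q1=[P1,P2,P3,P4] Q2=[]
t=8-10: P5@Q0 runs 2, rem=9, quantum used, demote→Q1. Q0=[] Q1=[P1,P2,P3,P4,P5] Q2=[]
t=10-15: P1@Q1 runs 5, rem=4, quantum used, demote→Q2. Q0=[] Q1=[P2,P3,P4,P5] Q2=[P1]
t=15-20: P2@Q1 runs 5, rem=0, completes. Q0=[] Q1=[P3,P4,P5] Q2=[P1]
t=20-24: P3@Q1 runs 4, rem=0, completes. Q0=[] Q1=[P4,P5] Q2=[P1]
t=24-29: P4@Q1 runs 5, rem=6, quantum used, demote→Q2. Q0=[] Q1=[P5] Q2=[P1,P4]
t=29-34: P5@Q1 runs 5, rem=4, quantum used, demote→Q2. Q0=[] Q1=[] Q2=[P1,P4,P5]
t=34-38: P1@Q2 runs 4, rem=0, completes. Q0=[] Q1=[] Q2=[P4,P5]
t=38-44: P4@Q2 runs 6, rem=0, completes. Q0=[] Q1=[] Q2=[P5]
t=44-48: P5@Q2 runs 4, rem=0, completes. Q0=[] Q1=[] Q2=[]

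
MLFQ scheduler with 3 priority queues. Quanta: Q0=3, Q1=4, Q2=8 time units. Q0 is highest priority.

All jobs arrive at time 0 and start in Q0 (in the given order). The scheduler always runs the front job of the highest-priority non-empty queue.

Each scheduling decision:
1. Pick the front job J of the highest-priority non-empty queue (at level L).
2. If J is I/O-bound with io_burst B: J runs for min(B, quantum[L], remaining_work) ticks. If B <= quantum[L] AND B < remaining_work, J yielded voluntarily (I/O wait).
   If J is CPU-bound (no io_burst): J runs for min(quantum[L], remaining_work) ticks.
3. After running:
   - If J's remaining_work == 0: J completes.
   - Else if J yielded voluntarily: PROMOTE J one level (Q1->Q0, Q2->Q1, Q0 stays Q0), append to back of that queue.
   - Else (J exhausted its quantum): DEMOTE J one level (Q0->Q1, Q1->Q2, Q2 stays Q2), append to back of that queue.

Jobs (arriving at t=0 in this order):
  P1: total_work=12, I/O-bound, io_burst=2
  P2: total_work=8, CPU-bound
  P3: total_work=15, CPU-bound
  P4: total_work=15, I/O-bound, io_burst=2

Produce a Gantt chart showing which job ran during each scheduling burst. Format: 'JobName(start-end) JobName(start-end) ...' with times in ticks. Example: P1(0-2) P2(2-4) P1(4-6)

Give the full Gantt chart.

Answer: P1(0-2) P2(2-5) P3(5-8) P4(8-10) P1(10-12) P4(12-14) P1(14-16) P4(16-18) P1(18-20) P4(20-22) P1(22-24) P4(24-26) P1(26-28) P4(28-30) P4(30-32) P4(32-33) P2(33-37) P3(37-41) P2(41-42) P3(42-50)

Derivation:
t=0-2: P1@Q0 runs 2, rem=10, I/O yield, promote→Q0. Q0=[P2,P3,P4,P1] Q1=[] Q2=[]
t=2-5: P2@Q0 runs 3, rem=5, quantum used, demote→Q1. Q0=[P3,P4,P1] Q1=[P2] Q2=[]
t=5-8: P3@Q0 runs 3, rem=12, quantum used, demote→Q1. Q0=[P4,P1] Q1=[P2,P3] Q2=[]
t=8-10: P4@Q0 runs 2, rem=13, I/O yield, promote→Q0. Q0=[P1,P4] Q1=[P2,P3] Q2=[]
t=10-12: P1@Q0 runs 2, rem=8, I/O yield, promote→Q0. Q0=[P4,P1] Q1=[P2,P3] Q2=[]
t=12-14: P4@Q0 runs 2, rem=11, I/O yield, promote→Q0. Q0=[P1,P4] Q1=[P2,P3] Q2=[]
t=14-16: P1@Q0 runs 2, rem=6, I/O yield, promote→Q0. Q0=[P4,P1] Q1=[P2,P3] Q2=[]
t=16-18: P4@Q0 runs 2, rem=9, I/O yield, promote→Q0. Q0=[P1,P4] Q1=[P2,P3] Q2=[]
t=18-20: P1@Q0 runs 2, rem=4, I/O yield, promote→Q0. Q0=[P4,P1] Q1=[P2,P3] Q2=[]
t=20-22: P4@Q0 runs 2, rem=7, I/O yield, promote→Q0. Q0=[P1,P4] Q1=[P2,P3] Q2=[]
t=22-24: P1@Q0 runs 2, rem=2, I/O yield, promote→Q0. Q0=[P4,P1] Q1=[P2,P3] Q2=[]
t=24-26: P4@Q0 runs 2, rem=5, I/O yield, promote→Q0. Q0=[P1,P4] Q1=[P2,P3] Q2=[]
t=26-28: P1@Q0 runs 2, rem=0, completes. Q0=[P4] Q1=[P2,P3] Q2=[]
t=28-30: P4@Q0 runs 2, rem=3, I/O yield, promote→Q0. Q0=[P4] Q1=[P2,P3] Q2=[]
t=30-32: P4@Q0 runs 2, rem=1, I/O yield, promote→Q0. Q0=[P4] Q1=[P2,P3] Q2=[]
t=32-33: P4@Q0 runs 1, rem=0, completes. Q0=[] Q1=[P2,P3] Q2=[]
t=33-37: P2@Q1 runs 4, rem=1, quantum used, demote→Q2. Q0=[] Q1=[P3] Q2=[P2]
t=37-41: P3@Q1 runs 4, rem=8, quantum used, demote→Q2. Q0=[] Q1=[] Q2=[P2,P3]
t=41-42: P2@Q2 runs 1, rem=0, completes. Q0=[] Q1=[] Q2=[P3]
t=42-50: P3@Q2 runs 8, rem=0, completes. Q0=[] Q1=[] Q2=[]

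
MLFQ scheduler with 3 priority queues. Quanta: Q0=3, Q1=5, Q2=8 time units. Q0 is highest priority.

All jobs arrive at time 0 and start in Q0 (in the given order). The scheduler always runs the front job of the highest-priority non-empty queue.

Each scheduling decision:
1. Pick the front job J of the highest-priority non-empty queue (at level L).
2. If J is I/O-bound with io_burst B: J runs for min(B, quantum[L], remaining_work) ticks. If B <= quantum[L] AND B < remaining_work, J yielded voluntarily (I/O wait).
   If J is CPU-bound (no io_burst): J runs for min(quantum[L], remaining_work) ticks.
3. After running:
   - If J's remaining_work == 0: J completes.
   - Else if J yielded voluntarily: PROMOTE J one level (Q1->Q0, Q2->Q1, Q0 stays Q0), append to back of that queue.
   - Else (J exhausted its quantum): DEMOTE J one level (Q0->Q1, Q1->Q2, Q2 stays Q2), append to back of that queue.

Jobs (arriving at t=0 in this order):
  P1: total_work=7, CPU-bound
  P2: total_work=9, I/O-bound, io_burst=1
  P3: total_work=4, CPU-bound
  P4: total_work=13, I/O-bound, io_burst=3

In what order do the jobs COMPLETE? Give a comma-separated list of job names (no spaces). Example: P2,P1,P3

Answer: P4,P2,P1,P3

Derivation:
t=0-3: P1@Q0 runs 3, rem=4, quantum used, demote→Q1. Q0=[P2,P3,P4] Q1=[P1] Q2=[]
t=3-4: P2@Q0 runs 1, rem=8, I/O yield, promote→Q0. Q0=[P3,P4,P2] Q1=[P1] Q2=[]
t=4-7: P3@Q0 runs 3, rem=1, quantum used, demote→Q1. Q0=[P4,P2] Q1=[P1,P3] Q2=[]
t=7-10: P4@Q0 runs 3, rem=10, I/O yield, promote→Q0. Q0=[P2,P4] Q1=[P1,P3] Q2=[]
t=10-11: P2@Q0 runs 1, rem=7, I/O yield, promote→Q0. Q0=[P4,P2] Q1=[P1,P3] Q2=[]
t=11-14: P4@Q0 runs 3, rem=7, I/O yield, promote→Q0. Q0=[P2,P4] Q1=[P1,P3] Q2=[]
t=14-15: P2@Q0 runs 1, rem=6, I/O yield, promote→Q0. Q0=[P4,P2] Q1=[P1,P3] Q2=[]
t=15-18: P4@Q0 runs 3, rem=4, I/O yield, promote→Q0. Q0=[P2,P4] Q1=[P1,P3] Q2=[]
t=18-19: P2@Q0 runs 1, rem=5, I/O yield, promote→Q0. Q0=[P4,P2] Q1=[P1,P3] Q2=[]
t=19-22: P4@Q0 runs 3, rem=1, I/O yield, promote→Q0. Q0=[P2,P4] Q1=[P1,P3] Q2=[]
t=22-23: P2@Q0 runs 1, rem=4, I/O yield, promote→Q0. Q0=[P4,P2] Q1=[P1,P3] Q2=[]
t=23-24: P4@Q0 runs 1, rem=0, completes. Q0=[P2] Q1=[P1,P3] Q2=[]
t=24-25: P2@Q0 runs 1, rem=3, I/O yield, promote→Q0. Q0=[P2] Q1=[P1,P3] Q2=[]
t=25-26: P2@Q0 runs 1, rem=2, I/O yield, promote→Q0. Q0=[P2] Q1=[P1,P3] Q2=[]
t=26-27: P2@Q0 runs 1, rem=1, I/O yield, promote→Q0. Q0=[P2] Q1=[P1,P3] Q2=[]
t=27-28: P2@Q0 runs 1, rem=0, completes. Q0=[] Q1=[P1,P3] Q2=[]
t=28-32: P1@Q1 runs 4, rem=0, completes. Q0=[] Q1=[P3] Q2=[]
t=32-33: P3@Q1 runs 1, rem=0, completes. Q0=[] Q1=[] Q2=[]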